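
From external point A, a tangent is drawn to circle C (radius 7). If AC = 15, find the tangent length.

Let T be the point of tangency. Then CT ⊥ AT (radius ⊥ tangent).
In right triangle CTA: CA² = CT² + AT²
15² = 7² + AT²
AT² = 176, AT = 4*sqrt(11)

4*sqrt(11)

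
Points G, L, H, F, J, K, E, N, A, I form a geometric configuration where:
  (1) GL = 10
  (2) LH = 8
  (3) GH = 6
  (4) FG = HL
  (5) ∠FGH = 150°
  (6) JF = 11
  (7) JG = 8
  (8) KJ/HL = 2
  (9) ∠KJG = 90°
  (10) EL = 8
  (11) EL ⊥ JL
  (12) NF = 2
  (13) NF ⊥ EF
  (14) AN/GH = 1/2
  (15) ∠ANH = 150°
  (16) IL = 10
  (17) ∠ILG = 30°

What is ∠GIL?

Step 1: By the law of cosines on triangle ILG: IG² = 10² + 10² − 2·10·10·cos(30°) = 26.79, so IG ≈ 5.18.
Step 2: By the inverse law of cosines on triangle GIL: cos(∠GIL) = (5.18² + 10² − 10²) / (2·5.18·10) = 26.79/103.53 = 0.2588, so ∠GIL = 75°.

Therefore, the measure of angle ∠GIL = 75°.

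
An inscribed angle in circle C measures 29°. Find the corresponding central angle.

The inscribed angle theorem states that a central angle is always twice any inscribed angle that subtends the same arc.
Since the inscribed angle is 29°, the central angle = 2 × 29° = 58°.

58°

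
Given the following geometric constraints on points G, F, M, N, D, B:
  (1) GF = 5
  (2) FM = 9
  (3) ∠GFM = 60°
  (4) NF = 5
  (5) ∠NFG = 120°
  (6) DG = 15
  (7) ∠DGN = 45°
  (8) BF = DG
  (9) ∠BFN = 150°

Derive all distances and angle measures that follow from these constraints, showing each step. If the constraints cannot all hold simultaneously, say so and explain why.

The constraints are consistent.

From the given relations:
  BF = DG = 15

Step 1: From GF = 5, FM = 9, and ∠GFM = 60°, by the law of cosines:
  GM² = GF² + FM² - 2·GF·FM·cos(60°) = 25 + 81 - 45 = 61
  GM = √61

Step 2: From GF = 5, FN = 5, and ∠GFN = 120°, by the law of cosines:
  GN² = GF² + FN² - 2·GF·FN·cos(120°) = 25 + 25 + 25 = 75
  GN = 5·√3

Step 3: From NF = 5, FB = 15, and ∠NFB = 150°, by the law of cosines:
  NB² = NF² + FB² - 2·NF·FB·cos(150°) = 25 + 225 + 129.9 = 379.9
  NB ≈ 19.49

Step 4: From NG = 5·√3, GD = 15, and ∠NGD = 45°, by the law of cosines:
  ND² = NG² + GD² - 2·NG·GD·cos(45°) = 75 + 225 - 183.7 = 116.3
  ND ≈ 10.78

Step 5: From GF = 5, GM = √61, FM = 9, by the inverse law of cosines:
  cos(∠FGM) = (GF² + GM² - FM²) / (2·GF·GM)
  ∠FGM = 86.33°

Step 6: From GF = 5, GN = 5·√3, FN = 5, by the inverse law of cosines:
  cos(∠FGN) = (GF² + GN² - FN²) / (2·GF·GN)
  ∠FGN = 30°

Step 7: From MF = 9, MG = √61, FG = 5, by the inverse law of cosines:
  cos(∠FMG) = (MF² + MG² - FG²) / (2·MF·MG)
  ∠FMG = 33.67°

Step 8: From NB = 19.49, NF = 5, BF = 15, by the inverse law of cosines:
  cos(∠BNF) = (NB² + NF² - BF²) / (2·NB·NF)
  ∠BNF = 22.63°

Step 9: From NF = 5, NG = 5·√3, FG = 5, by the inverse law of cosines:
  cos(∠FNG) = (NF² + NG² - FG²) / (2·NF·NG)
  ∠FNG = 30°

Step 10: From BF = 15, BN = 19.49, FN = 5, by the inverse law of cosines:
  cos(∠FBN) = (BF² + BN² - FN²) / (2·BF·BN)
  ∠FBN = 7.37°

Step 11: From ND = 10.78, NG = 5·√3, DG = 15, by the inverse law of cosines:
  cos(∠DNG) = (ND² + NG² - DG²) / (2·ND·NG)
  ∠DNG = 100.4°

Step 12: From DG = 15, DN = 10.78, GN = 5·√3, by the inverse law of cosines:
  cos(∠GDN) = (DG² + DN² - GN²) / (2·DG·DN)
  ∠GDN = 34.6°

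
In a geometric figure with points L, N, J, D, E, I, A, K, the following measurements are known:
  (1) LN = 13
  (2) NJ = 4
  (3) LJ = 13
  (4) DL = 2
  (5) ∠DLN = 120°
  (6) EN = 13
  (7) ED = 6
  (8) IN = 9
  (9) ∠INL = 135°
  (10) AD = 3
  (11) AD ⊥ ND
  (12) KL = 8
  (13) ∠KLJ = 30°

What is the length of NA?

Step 1: By the law of cosines on triangle DLN: DN² = 2² + 13² − 2·2·13·cos(120°) = 199, so DN = √199.
Step 2: By the law of cosines on triangle NDA: NA² = √199² + 3² − 2·√199·3·cos(90°) = 208, so NA = 4·√13.

Therefore, the length of NA = 4·√13.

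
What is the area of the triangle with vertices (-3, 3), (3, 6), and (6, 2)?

Shoelace: Area = (1/2)|-3(6-2) + 3(2-3) + 6(3-6)| = (1/2)(33) = 33/2

33/2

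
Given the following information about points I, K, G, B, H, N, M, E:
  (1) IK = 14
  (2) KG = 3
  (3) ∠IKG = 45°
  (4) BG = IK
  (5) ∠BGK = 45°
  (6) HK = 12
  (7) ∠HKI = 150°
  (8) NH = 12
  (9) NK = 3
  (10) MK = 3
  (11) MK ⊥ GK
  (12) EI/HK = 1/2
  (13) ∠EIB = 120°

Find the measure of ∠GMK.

Step 1: By the law of cosines on triangle MKG: MG² = 3² + 3² − 2·3·3·cos(90°) = 18, so MG = 3·√2.
Step 2: By the inverse law of cosines on triangle GMK: cos(∠GMK) = ((3·√2)² + 3² − 3²) / (2·3·√2·3) = 18/25.46 = 0.7071, so ∠GMK = 45°.

Therefore, the measure of angle ∠GMK = 45°.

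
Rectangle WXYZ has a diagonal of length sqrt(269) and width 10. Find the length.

The diagonal of a rectangle forms a right triangle with the two sides.
Rearranging the Pythagorean theorem: missing side = sqrt(d^2 - known^2).
= sqrt(269 - 100) = sqrt(169) = 13.

13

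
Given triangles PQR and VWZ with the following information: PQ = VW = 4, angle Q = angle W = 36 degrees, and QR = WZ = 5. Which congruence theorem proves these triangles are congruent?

The given information matches SAS: Two pairs of corresponding sides and the included angle are equal (Side-Angle-Side).

SAS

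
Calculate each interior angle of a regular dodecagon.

Each interior angle of a regular n-gon is (n - 2) * 180 / n.
For n = 12: (12 - 2) * 180 / 12 = 1800/12 = 150 degrees.

150 degrees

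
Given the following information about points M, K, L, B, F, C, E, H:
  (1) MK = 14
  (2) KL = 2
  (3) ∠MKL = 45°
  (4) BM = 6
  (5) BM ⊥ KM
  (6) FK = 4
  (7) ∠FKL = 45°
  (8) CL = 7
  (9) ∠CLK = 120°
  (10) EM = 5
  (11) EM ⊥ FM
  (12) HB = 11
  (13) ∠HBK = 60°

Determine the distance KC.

Step 1: By the law of cosines on triangle KLC: KC² = 2² + 7² − 2·2·7·cos(120°) = 67, so KC = √67.

Therefore, the length of KC = √67.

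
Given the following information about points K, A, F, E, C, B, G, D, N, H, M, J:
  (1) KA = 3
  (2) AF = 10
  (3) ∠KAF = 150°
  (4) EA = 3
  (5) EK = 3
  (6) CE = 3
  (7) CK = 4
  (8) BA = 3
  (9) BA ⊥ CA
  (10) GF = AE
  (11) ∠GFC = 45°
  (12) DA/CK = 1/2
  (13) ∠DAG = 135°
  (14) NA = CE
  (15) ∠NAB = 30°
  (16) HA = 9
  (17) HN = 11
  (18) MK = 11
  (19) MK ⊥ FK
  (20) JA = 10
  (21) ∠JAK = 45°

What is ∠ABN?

From the given relations: NA = CE = 3.
Step 1: By the law of cosines on triangle BAN: BN² = 3² + 3² − 2·3·3·cos(30°) = 2.41, so BN ≈ 1.55.
Step 2: By the inverse law of cosines on triangle ABN: cos(∠ABN) = (3² + 1.55² − 3²) / (2·3·1.55) = 2.41/9.32 = 0.2588, so ∠ABN = 75°.

Therefore, the measure of angle ∠ABN = 75°.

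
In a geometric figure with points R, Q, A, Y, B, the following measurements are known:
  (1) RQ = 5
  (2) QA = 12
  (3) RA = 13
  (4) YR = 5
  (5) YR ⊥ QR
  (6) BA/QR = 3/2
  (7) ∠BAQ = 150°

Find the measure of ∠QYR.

Step 1: By the law of cosines on triangle YRQ: YQ² = 5² + 5² − 2·5·5·cos(90°) = 50, so YQ = 5·√2.
Step 2: By the inverse law of cosines on triangle QYR: cos(∠QYR) = ((5·√2)² + 5² − 5²) / (2·5·√2·5) = 50/70.71 = 0.7071, so ∠QYR = 45°.

Therefore, the measure of angle ∠QYR = 45°.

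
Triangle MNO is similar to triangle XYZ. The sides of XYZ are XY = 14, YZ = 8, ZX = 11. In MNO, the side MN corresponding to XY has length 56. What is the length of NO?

k = 56/14 = 4. NO = 4 * 8 = 32.

32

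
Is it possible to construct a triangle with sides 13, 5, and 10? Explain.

Check all three triangle inequalities:
13 + 5 = 18 > 10 ✓
13 + 10 = 23 > 5 ✓
5 + 10 = 15 > 13 ✓
All conditions hold, so these sides form a valid triangle.

Yes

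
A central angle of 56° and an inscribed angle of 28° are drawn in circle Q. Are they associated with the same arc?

By the inscribed angle theorem, if both angles subtend the same arc, the inscribed angle must be half the central angle.
Half of 56° = 28°, which equals the given inscribed angle of 28°.
Therefore, yes, they correspond to the same arc.

Yes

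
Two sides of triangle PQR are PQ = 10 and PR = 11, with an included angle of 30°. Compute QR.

When two sides and the included angle are known, the law of cosines gives the third side.
c^2 = a^2 + b^2 - 2ab cos(C) generalizes the Pythagorean theorem to non-right triangles.
Here: QR^2 = 100 + 121 - 220*(sqrt(3)/2) = 221 - 110*sqrt(3)
QR = sqrt(221 - 110*sqrt(3))

sqrt(221 - 110*sqrt(3))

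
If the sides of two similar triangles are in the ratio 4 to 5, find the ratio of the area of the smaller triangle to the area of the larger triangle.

Area scales with the square of linear dimensions. If every length is multiplied by 4/5, then the area is multiplied by (4/5)^2 = 16/25.
The area ratio is 16:25.

16:25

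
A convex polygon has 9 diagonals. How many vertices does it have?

Using d = n(n - 3)/2, we solve 9 = n(n - 3)/2.
So n(n - 3) = 18.
Testing n = 6: 6 * 3 = 18 = 18. Correct.
The polygon has 6 sides.

6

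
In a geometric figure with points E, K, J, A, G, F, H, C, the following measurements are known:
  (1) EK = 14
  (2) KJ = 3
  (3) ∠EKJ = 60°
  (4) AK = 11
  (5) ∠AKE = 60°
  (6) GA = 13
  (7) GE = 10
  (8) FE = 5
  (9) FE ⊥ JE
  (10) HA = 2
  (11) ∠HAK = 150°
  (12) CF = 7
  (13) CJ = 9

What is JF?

Step 1: By the law of cosines on triangle EKJ: EJ² = 14² + 3² − 2·14·3·cos(60°) = 163, so EJ = √163.
Step 2: By the law of cosines on triangle JEF: JF² = √163² + 5² − 2·√163·5·cos(90°) = 188, so JF = 2·√47.

Therefore, the length of JF = 2·√47.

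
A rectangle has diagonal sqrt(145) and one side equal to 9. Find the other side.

The diagonal of a rectangle forms a right triangle with the two sides.
Rearranging the Pythagorean theorem: missing side = sqrt(d^2 - known^2).
= sqrt(145 - 81) = sqrt(64) = 8.

8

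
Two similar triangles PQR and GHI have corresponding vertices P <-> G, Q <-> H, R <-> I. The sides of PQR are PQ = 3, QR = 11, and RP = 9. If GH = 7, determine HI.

Since the triangles are similar, the ratio of corresponding sides is constant.
Scale factor k = GH / PQ = 7 / 3 = 7/3
HI = k * QR = 7/3 * 11 = 77/3

77/3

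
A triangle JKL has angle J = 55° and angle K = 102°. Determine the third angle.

angle L = 180 - 55 - 102 = 23 degrees.

23 degrees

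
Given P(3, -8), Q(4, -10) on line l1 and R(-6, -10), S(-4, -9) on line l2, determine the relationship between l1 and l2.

Slope of line 1: m1 = (-10 - -8)/(4 - 3) = -2/1 = -2
Slope of line 2: m2 = (-9 - -10)/(-4 - -6) = 1/2 = 1/2
m1 * m2 = -1, so perpendicular.

Perpendicular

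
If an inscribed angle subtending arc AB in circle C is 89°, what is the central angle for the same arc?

Central angle = 2 × 89° = 178° (inscribed angle theorem).

178°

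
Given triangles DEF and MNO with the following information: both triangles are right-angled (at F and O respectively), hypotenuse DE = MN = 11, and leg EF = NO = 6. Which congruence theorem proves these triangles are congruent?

Consider the given information: both triangles are right-angled (at F and O respectively), hypotenuse DE = MN = 11, and leg EF = NO = 6
This is not SSS or SAS: SSS requires all three pairs of sides, but we don't have that. SAS requires two sides and the included angle between them.
The correct criterion is HL. The hypotenuse and one leg of two right triangles are equal (Hypotenuse-Leg).

HL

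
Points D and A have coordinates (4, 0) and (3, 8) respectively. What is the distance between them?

The horizontal distance is |3 - 4| = 1 and the vertical distance is |8 - 0| = 8.
By the Pythagorean theorem, d = sqrt(1^2 + 8^2) = sqrt(65).

sqrt(65)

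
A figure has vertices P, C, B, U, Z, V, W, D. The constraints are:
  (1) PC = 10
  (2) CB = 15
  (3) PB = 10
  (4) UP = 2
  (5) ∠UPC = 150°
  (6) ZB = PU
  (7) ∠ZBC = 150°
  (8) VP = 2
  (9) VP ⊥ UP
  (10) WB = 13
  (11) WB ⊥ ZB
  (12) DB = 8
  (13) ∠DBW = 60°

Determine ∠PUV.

Step 1: By the law of cosines on triangle UPV: UV² = 2² + 2² − 2·2·2·cos(90°) = 8, so UV = 2·√2.
Step 2: By the inverse law of cosines on triangle PUV: cos(∠PUV) = (2² + (2·√2)² − 2²) / (2·2·2·√2) = 8/11.31 = 0.7071, so ∠PUV = 45°.

Therefore, the measure of angle ∠PUV = 45°.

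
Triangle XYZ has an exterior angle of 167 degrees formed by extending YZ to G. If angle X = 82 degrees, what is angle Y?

The exterior angle theorem states that an exterior angle equals the sum of the two non-adjacent interior angles.
So 167 = 82 + angle Y, which gives angle Y = 167 - 82 = 85 degrees.

85 degrees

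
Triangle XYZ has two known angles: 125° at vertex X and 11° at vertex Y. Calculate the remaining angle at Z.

angle Z = 180 - 125 - 11 = 44 degrees.

44 degrees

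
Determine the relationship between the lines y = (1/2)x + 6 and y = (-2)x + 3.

Slope of line 1: m1 = 1/2
Slope of line 2: m2 = -2
Two lines are perpendicular when the product of their slopes is -1 (negative reciprocals).
m1 * m2 = (1/2) * (-2) = -1, confirming perpendicularity.

Perpendicular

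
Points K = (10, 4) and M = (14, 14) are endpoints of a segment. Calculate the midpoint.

The midpoint is the average of the coordinates:
x: (10 + 14)/2 = 12
y: (4 + 14)/2 = 9
Midpoint = (12, 9)

(12, 9)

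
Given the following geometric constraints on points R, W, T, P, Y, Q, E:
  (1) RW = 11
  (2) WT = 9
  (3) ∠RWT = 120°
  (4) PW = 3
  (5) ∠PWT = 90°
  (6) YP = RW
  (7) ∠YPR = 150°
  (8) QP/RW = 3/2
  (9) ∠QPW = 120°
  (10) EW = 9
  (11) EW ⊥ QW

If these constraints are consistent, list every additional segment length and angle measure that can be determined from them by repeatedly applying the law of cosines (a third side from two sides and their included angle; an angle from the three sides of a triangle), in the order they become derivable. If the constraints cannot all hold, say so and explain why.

The constraints are consistent. Derivable facts, in order:
After 1 step:
- RT ≈ 17.35
- TP = 3·√10
- WQ ≈ 18.19
After 2 steps:
- QE ≈ 20.29
- ∠PQW = 8.21°
- ∠PTW = 18.43°
- ∠PWQ = 51.79°
- ∠RTW = 33.3°
- ∠TPW = 71.57°
- ∠TRW = 26.7°
After 3 steps:
- ∠EQW = 26.33°
- ∠QEW = 63.67°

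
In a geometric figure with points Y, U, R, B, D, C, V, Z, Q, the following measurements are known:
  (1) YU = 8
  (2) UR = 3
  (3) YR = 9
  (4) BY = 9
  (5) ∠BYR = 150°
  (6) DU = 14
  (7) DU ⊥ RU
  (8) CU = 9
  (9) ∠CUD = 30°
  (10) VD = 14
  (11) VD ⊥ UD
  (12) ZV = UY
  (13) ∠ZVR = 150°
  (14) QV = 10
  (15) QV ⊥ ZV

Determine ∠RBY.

Step 1: By the law of cosines on triangle BYR: BR² = 9² + 9² − 2·9·9·cos(150°) = 302.3, so BR ≈ 17.39.
Step 2: By the inverse law of cosines on triangle RBY: cos(∠RBY) = (17.39² + 9² − 9²) / (2·17.39·9) = 302.3/312.96 = 0.9659, so ∠RBY = 15°.

Therefore, the measure of angle ∠RBY = 15°.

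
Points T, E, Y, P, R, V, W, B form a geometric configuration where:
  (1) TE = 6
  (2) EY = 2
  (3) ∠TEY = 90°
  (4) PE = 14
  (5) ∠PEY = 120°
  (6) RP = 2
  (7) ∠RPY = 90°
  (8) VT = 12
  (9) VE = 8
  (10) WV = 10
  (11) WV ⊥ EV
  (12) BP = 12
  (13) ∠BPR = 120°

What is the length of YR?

Step 1: By the law of cosines on triangle PEY: PY² = 14² + 2² − 2·14·2·cos(120°) = 228, so PY = 2·√57.
Step 2: By the law of cosines on triangle YPR: YR² = (2·√57)² + 2² − 2·2·√57·2·cos(90°) = 232, so YR = 2·√58.

Therefore, the length of YR = 2·√58.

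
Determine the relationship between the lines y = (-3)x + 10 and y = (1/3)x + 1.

Slope of line 1: m1 = -3
Slope of line 2: m2 = 1/3
m1 * m2 = (-3) * (1/3) = -1 = -1, so the lines are perpendicular.

Perpendicular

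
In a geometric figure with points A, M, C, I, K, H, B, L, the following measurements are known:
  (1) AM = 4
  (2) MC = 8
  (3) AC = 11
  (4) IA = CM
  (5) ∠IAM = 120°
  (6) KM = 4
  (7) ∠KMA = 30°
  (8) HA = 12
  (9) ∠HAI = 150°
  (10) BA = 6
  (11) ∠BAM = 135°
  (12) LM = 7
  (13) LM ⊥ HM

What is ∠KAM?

Step 1: By the law of cosines on triangle AMK: AK² = 4² + 4² − 2·4·4·cos(30°) = 4.29, so AK ≈ 2.07.
Step 2: By the inverse law of cosines on triangle KAM: cos(∠KAM) = (2.07² + 4² − 4²) / (2·2.07·4) = 4.29/16.56 = 0.2588, so ∠KAM = 75°.

Therefore, the measure of angle ∠KAM = 75°.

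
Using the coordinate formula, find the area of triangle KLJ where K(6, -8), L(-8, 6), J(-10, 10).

Using the Shoelace formula for a triangle:
Area = (1/2)|x0(y1 - y2) + x1(y2 - y0) + x2(y0 - y1)|
Area = (1/2)|6(6 - 10) + -8(10 - -8) + -10(-8 - 6)|
Area = (1/2)|-24 + -144 + 140|
Area = (1/2)|-28|
Area = (1/2)(28)
Area = 14

14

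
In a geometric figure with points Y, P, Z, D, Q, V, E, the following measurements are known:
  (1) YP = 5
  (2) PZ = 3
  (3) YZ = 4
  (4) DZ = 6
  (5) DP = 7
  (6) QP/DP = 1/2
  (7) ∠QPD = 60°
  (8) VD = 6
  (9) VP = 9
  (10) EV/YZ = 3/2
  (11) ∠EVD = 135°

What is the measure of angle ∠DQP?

From the given relations: QP = 1/2·DP = 1/2·7 ≈ 3.5.
Step 1: By the law of cosines on triangle QPD: QD² = 3.5² + 7² − 2·3.5·7·cos(60°) = 36.75, so QD = 7/2·√3.
Step 2: By the inverse law of cosines on triangle DQP: cos(∠DQP) = ((7/2·√3)² + 3.5² − 7²) / (2·7/2·√3·3.5) = 0/42.44 = 0, so ∠DQP = 90°.

Therefore, the measure of angle ∠DQP = 90°.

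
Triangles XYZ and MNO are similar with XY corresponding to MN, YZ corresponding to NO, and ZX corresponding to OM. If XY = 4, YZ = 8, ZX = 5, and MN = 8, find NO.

Similar triangles have proportional sides. Setting up the proportion:
MN / XY = NO / YZ
8 / 4 = NO / 8
NO = 8 * 8 / 4 = 16.

16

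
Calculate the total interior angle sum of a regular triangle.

The sum of interior angles of an n-sided polygon is (n - 2) * 180.
For n = 3: (3 - 2) * 180 = 1 * 180 = 180 degrees.

180 degrees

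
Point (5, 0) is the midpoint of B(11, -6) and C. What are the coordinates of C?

Using the midpoint formula: M = ((x1 + x2)/2, (y1 + y2)/2)
We know M = (5, 0) and B = (11, -6)
For x: 5 = (11 + x2)/2, so x2 = 2*5 - 11 = -1
For y: 0 = (-6 + y2)/2, so y2 = 2*0 - -6 = 6
C = (-1, 6)

(-1, 6)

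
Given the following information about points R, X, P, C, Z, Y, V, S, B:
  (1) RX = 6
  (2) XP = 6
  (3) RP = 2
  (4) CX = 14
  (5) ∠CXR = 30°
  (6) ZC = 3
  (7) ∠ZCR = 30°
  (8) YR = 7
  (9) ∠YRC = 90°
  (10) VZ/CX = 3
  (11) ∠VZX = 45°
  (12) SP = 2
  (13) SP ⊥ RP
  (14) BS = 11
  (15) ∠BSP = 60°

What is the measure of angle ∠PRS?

Step 1: By the law of cosines on triangle RPS: RS² = 2² + 2² − 2·2·2·cos(90°) = 8, so RS = 2·√2.
Step 2: By the inverse law of cosines on triangle PRS: cos(∠PRS) = (2² + (2·√2)² − 2²) / (2·2·2·√2) = 8/11.31 = 0.7071, so ∠PRS = 45°.

Therefore, the measure of angle ∠PRS = 45°.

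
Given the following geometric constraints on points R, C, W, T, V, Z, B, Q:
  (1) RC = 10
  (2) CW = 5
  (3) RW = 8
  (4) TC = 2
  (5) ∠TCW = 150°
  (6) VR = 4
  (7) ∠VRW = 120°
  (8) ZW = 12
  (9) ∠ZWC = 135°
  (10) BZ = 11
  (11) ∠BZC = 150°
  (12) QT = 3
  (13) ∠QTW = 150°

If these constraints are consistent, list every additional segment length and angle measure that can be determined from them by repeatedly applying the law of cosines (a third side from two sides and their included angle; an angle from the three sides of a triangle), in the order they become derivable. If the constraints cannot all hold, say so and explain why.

The constraints are consistent. Derivable facts, in order:
After 1 step:
- CZ ≈ 15.93
- WT ≈ 6.81
- WV = 4·√7
- ∠CRW = 29.69°
- ∠CWR = 97.9°
- ∠RCW = 52.41°
After 2 steps:
- CB ≈ 26.05
- WQ ≈ 9.52
- ∠CTW = 21.55°
- ∠CWT = 8.45°
- ∠CZW = 12.82°
- ∠RVW = 40.89°
- ∠RWV = 19.11°
- ∠WCZ = 32.18°
After 3 steps:
- ∠BCZ = 12.19°
- ∠CBZ = 17.81°
- ∠QWT = 9.06°
- ∠TQW = 20.94°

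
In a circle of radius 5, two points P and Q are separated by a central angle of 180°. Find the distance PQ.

Chord = 2(5) sin(90°) = 10

10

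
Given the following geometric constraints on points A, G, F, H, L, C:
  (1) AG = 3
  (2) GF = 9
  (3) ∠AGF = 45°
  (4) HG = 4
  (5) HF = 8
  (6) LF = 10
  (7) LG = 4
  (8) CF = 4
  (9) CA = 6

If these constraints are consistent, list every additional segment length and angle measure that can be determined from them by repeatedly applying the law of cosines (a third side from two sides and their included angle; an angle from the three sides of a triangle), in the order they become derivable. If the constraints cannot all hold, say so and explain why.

The constraints are consistent. Derivable facts, in order:
After 1 step:
- AF ≈ 7.2
- ∠FGH = 62.72°
- ∠FGL = 92.39°
- ∠FHG = 90.9°
- ∠FLG = 64.06°
- ∠GFH = 26.38°
- ∠GFL = 23.56°
After 2 steps:
- ∠ACF = 89.78°
- ∠AFC = 56.46°
- ∠AFG = 17.14°
- ∠CAF = 33.76°
- ∠FAG = 117.86°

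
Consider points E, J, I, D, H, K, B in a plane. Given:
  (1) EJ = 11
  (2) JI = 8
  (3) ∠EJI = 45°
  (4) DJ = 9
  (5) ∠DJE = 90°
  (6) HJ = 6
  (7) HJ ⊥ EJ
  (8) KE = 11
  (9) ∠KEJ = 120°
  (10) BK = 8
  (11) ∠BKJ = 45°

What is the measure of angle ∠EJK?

Step 1: By the law of cosines on triangle JEK: JK² = 11² + 11² − 2·11·11·cos(120°) = 363, so JK = 11·√3.
Step 2: By the inverse law of cosines on triangle EJK: cos(∠EJK) = (11² + (11·√3)² − 11²) / (2·11·11·√3) = 363/419.16 = 0.866, so ∠EJK = 30°.

Therefore, the measure of angle ∠EJK = 30°.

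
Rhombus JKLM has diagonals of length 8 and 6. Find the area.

Area of a rhombus = (d1 * d2) / 2
Area = (8 * 6) / 2
Area = 48 / 2
Area = 24

24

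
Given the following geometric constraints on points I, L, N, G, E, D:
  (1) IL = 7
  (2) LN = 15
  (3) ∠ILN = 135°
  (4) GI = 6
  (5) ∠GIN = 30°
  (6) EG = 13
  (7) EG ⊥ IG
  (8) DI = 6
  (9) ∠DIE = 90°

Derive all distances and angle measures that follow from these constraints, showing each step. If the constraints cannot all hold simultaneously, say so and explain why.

The constraints are consistent.

Step 1: From IL = 7, LN = 15, and ∠ILN = 135°, by the law of cosines:
  IN² = IL² + LN² - 2·IL·LN·cos(135°) = 49 + 225 + 148.5 = 422.5
  IN ≈ 20.55

Step 2: From IG = 6, GE = 13, and ∠IGE = 90°, by the law of cosines:
  IE² = IG² + GE² - 2·IG·GE·cos(90°) = 36 + 169 - 0 = 205
  IE ≈ 14.32

Step 3: From NI = 20.55, IG = 6, and ∠NIG = 30°, by the law of cosines:
  NG² = NI² + IG² - 2·NI·IG·cos(30°) = 422.5 + 36 - 213.6 = 244.9
  NG ≈ 15.65

Step 4: From EI = 14.32, ID = 6, and ∠EID = 90°, by the law of cosines:
  ED² = EI² + ID² - 2·EI·ID·cos(90°) = 205 + 36 - 0 = 241
  ED ≈ 15.52

Step 5: From IE = 14.32, IG = 6, EG = 13, by the inverse law of cosines:
  cos(∠EIG) = (IE² + IG² - EG²) / (2·IE·IG)
  ∠EIG = 65.22°

Step 6: From IL = 7, IN = 20.55, LN = 15, by the inverse law of cosines:
  cos(∠LIN) = (IL² + IN² - LN²) / (2·IL·IN)
  ∠LIN = 31.07°

Step 7: From NI = 20.55, NL = 15, IL = 7, by the inverse law of cosines:
  cos(∠INL) = (NI² + NL² - IL²) / (2·NI·NL)
  ∠INL = 13.93°

Step 8: From EG = 13, EI = 14.32, GI = 6, by the inverse law of cosines:
  cos(∠GEI) = (EG² + EI² - GI²) / (2·EG·EI)
  ∠GEI = 24.78°

Step 9: From NG = 15.65, NI = 20.55, GI = 6, by the inverse law of cosines:
  cos(∠GNI) = (NG² + NI² - GI²) / (2·NG·NI)
  ∠GNI = 11.05°

Step 10: From GI = 6, GN = 15.65, IN = 20.55, by the inverse law of cosines:
  cos(∠IGN) = (GI² + GN² - IN²) / (2·GI·GN)
  ∠IGN = 138.95°

Step 11: From ED = 15.52, EI = 14.32, DI = 6, by the inverse law of cosines:
  cos(∠DEI) = (ED² + EI² - DI²) / (2·ED·EI)
  ∠DEI = 22.74°

Step 12: From DE = 15.52, DI = 6, EI = 14.32, by the inverse law of cosines:
  cos(∠EDI) = (DE² + DI² - EI²) / (2·DE·DI)
  ∠EDI = 67.26°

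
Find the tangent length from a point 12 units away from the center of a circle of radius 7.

The tangent, radius, and line from the external point to the center form a right triangle.
The right angle is where the tangent meets the radius.
By the Pythagorean theorem: tangent² + 7² = 12²
tangent² = 144 - 49 = 95
tangent = sqrt(95)

sqrt(95)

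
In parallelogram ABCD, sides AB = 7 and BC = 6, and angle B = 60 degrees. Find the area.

The area of a parallelogram equals the product of two adjacent sides times the sine of the included angle.
This is because the height equals 6 * sin(60°) = 3*sqrt(3).
Area = 7 * 3*sqrt(3) = 21*sqrt(3)

21*sqrt(3)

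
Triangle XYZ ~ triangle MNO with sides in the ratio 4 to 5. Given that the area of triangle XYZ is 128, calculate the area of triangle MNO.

The ratio of areas of similar triangles = (side ratio)^2.
Side ratio = 4:5, so area ratio = 16:25.
Area of MNO / Area of XYZ = 25/16
Area of MNO = 128 * 25/16 = 200

200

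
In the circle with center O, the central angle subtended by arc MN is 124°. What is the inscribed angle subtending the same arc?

By the inscribed angle theorem, the inscribed angle is half the central angle.
Inscribed angle = 124° / 2 = 62°

62°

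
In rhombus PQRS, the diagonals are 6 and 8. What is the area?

The diagonals of a rhombus divide it into four right triangles.
Each triangle has legs 6/ 2 = 3 and 8/2 = 4, so each has area (1/2)*3*4 = 6.
Four such triangles give total area = (d1 * d2) / 2 = 24.

24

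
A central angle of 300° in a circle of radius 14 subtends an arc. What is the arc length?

Arc length = 2πr × θ/360
= 2π × 14 × 5/6
= 70*pi/3

70*pi/3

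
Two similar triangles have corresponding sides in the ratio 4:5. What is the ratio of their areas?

Area scales with the square of linear dimensions. If every length is multiplied by 4/5, then the area is multiplied by (4/5)^2 = 16/25.
The area ratio is 16:25.

16:25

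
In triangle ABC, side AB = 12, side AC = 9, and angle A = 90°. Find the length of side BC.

The included angle is 90°, so the triangle is right-angled at A. The opposite side BC is the hypotenuse.
By the Pythagorean theorem: BC = sqrt(12^2 + 9^2) = sqrt(225) = 15.

15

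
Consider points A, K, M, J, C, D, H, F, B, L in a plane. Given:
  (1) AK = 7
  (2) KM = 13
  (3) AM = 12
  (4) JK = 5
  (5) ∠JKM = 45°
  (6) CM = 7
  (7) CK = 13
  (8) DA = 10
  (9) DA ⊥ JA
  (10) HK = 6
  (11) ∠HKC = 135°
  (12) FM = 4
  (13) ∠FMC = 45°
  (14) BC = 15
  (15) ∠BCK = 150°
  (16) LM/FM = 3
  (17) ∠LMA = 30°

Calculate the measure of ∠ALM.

From the given relations: LM = 3·FM = 3·4 = 12.
Step 1: By the law of cosines on triangle LMA: LA² = 12² + 12² − 2·12·12·cos(30°) = 38.58, so LA ≈ 6.21.
Step 2: By the inverse law of cosines on triangle ALM: cos(∠ALM) = (6.21² + 12² − 12²) / (2·6.21·12) = 38.58/149.08 = 0.2588, so ∠ALM = 75°.

Therefore, the measure of angle ∠ALM = 75°.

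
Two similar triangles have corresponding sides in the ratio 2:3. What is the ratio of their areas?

The ratio of areas of similar triangles equals the square of the side ratio.
Side ratio = 2:3
Area ratio = (2/3)^2 = 4/9 = 4:9

4:9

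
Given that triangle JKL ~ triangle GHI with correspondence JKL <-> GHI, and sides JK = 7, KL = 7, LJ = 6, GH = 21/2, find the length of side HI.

Since the triangles are similar, the ratio of corresponding sides is constant.
Scale factor k = GH / JK = 21/2 / 7 = 3/2
HI = k * KL = 3/2 * 7 = 21/2

21/2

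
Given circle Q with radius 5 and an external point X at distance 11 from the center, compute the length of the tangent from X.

The tangent, radius, and line from the external point to the center form a right triangle.
The right angle is where the tangent meets the radius.
By the Pythagorean theorem: tangent² + 5² = 11²
tangent² = 121 - 25 = 96
tangent = 4*sqrt(6)

4*sqrt(6)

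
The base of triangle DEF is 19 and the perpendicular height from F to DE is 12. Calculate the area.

Area = (1/2)(19)(12) = 114

114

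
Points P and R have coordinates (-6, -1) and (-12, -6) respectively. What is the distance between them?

d = sqrt((-6)^2 + (-5)^2) = sqrt(61)

sqrt(61)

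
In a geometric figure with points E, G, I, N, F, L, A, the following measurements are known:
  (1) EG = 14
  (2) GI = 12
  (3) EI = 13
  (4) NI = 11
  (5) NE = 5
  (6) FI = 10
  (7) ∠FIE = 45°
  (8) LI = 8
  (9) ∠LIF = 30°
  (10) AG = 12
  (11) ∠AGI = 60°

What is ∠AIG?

Step 1: By the law of cosines on triangle IGA: IA² = 12² + 12² − 2·12·12·cos(60°) = 144, so IA = 12.
Step 2: By the inverse law of cosines on triangle AIG: cos(∠AIG) = (12² + 12² − 12²) / (2·12·12) = 144/288 = 0.5, so ∠AIG = 60°.

Therefore, the measure of angle ∠AIG = 60°.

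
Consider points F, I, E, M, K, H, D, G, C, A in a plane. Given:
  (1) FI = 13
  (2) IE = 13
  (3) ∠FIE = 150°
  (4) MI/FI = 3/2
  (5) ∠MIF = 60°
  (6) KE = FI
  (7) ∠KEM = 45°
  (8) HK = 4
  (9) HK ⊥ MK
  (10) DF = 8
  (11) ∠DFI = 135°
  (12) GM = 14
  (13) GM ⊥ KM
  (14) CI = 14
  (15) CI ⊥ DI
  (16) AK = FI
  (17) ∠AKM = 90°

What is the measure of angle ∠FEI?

Step 1: By the law of cosines on triangle EIF: EF² = 13² + 13² − 2·13·13·cos(150°) = 630.72, so EF ≈ 25.11.
Step 2: By the inverse law of cosines on triangle FEI: cos(∠FEI) = (25.11² + 13² − 13²) / (2·25.11·13) = 630.72/652.97 = 0.9659, so ∠FEI = 15°.

Therefore, the measure of angle ∠FEI = 15°.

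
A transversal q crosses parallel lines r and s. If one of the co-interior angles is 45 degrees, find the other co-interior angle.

Co-interior (same-side interior) angles are between the parallel lines on the same side of the transversal.
Unlike corresponding or alternate interior angles, they are supplementary rather than equal.
So the angle = 180 - 45 = 135 degrees.

135 degrees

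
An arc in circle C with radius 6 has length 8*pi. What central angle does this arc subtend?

The full circumference is 2πr = 12*pi.
The arc is 8*pi / 12*pi = 2/3 of the full circle.
So the central angle = 2/3 × 360° = 240°.

240°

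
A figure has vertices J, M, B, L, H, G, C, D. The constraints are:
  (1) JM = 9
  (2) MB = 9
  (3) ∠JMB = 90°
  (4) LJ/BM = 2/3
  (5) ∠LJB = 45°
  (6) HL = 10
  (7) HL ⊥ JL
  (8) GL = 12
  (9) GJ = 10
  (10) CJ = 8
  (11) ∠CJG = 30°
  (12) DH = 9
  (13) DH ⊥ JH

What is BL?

From the given relations: LJ = 2/3·BM = 2/3·9 = 6.
Step 1: By the law of cosines on triangle BMJ: BJ² = 9² + 9² − 2·9·9·cos(90°) = 162, so BJ = 9·√2.
Step 2: By the law of cosines on triangle BJL: BL² = (9·√2)² + 6² − 2·9·√2·6·cos(45°) = 90, so BL = 3·√10.

Therefore, the length of BL = 3·√10.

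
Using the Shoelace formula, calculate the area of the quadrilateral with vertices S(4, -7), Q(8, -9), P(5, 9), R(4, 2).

Using the Shoelace formula for a quadrilateral (vertices in order):
Area = (1/2)|sum of (x_i * y_(i+1) - x_(i+1) * y_i)|
Terms: (4*-9 - 8*-7) = 20, (8*9 - 5*-9) = 117, (5*2 - 4*9) = -26, (4*-7 - 4*2) = -36
Sum = 75
Area = (1/2)(75) = 75/2

75/2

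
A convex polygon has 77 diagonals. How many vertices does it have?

Using d = n(n - 3)/2, we solve 77 = n(n - 3)/2.
So n(n - 3) = 154.
Testing n = 14: 14 * 11 = 154 = 154. Correct.
The polygon has 14 sides.

14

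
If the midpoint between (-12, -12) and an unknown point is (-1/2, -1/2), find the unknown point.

Using the midpoint formula: M = ((x1 + x2)/2, (y1 + y2)/2)
We know M = (-1/2, -1/2) and P = (-12, -12)
For x: -1/2 = (-12 + x2)/2, so x2 = 2*-1/2 - -12 = 11
For y: -1/2 = (-12 + y2)/2, so y2 = 2*-1/2 - -12 = 11
R = (11, 11)

(11, 11)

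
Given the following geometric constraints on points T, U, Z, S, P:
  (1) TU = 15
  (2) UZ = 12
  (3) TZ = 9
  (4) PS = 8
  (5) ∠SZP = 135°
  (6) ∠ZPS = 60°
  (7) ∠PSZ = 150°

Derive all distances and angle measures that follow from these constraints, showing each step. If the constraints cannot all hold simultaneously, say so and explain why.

These constraints are not satisfiable: (5), (6) and (7) are the three interior angles of triangle SZP, which must sum to 180°, but 135° + 60° + 150° = 345°. No planar figure meets all of them, so nothing further can be derived.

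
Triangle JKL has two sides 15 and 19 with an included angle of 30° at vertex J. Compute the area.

Area = (1/2) * JK * JL * sin(J)
Area = (1/2) * 15 * 19 * sin(30°)
Area = (1/2) * 15 * 19 * 1/2
Area = 285/4

285/4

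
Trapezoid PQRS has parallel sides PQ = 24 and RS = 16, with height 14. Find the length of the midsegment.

The midsegment of a trapezoid = (base1 + base2) / 2
midsegment = (24 + 16) / 2
midsegment = 40 / 2
midsegment = 20

20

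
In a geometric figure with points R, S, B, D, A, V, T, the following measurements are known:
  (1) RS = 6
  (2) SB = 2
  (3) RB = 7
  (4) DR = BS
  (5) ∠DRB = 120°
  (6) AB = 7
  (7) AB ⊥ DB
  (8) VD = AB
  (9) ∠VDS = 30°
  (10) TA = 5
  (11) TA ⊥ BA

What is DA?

From the given relations: DR = BS = 2.
Step 1: By the law of cosines on triangle BRD: BD² = 7² + 2² − 2·7·2·cos(120°) = 67, so BD = √67.
Step 2: By the law of cosines on triangle DBA: DA² = √67² + 7² − 2·√67·7·cos(90°) = 116, so DA = 2·√29.

Therefore, the length of DA = 2·√29.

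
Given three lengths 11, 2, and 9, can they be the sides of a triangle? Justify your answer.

Check the triangle inequality: 2 + 9 = 11 ≤ 11.
Since the sum of two sides does not exceed the third, no triangle can be formed.

No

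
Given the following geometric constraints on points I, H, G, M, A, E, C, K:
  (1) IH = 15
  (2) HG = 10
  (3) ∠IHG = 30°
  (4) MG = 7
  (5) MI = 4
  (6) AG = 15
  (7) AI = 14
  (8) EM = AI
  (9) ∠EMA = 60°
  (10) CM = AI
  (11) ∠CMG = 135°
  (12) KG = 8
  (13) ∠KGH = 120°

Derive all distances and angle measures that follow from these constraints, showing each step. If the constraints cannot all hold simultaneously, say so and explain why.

The constraints are consistent.

From the given relations:
  EM = AI = 14
  CM = AI = 14

Step 1: From IH = 15, HG = 10, and ∠IHG = 30°, by the law of cosines:
  IG² = IH² + HG² - 2·IH·HG·cos(30°) = 225 + 100 - 259.8 = 65.19
  IG ≈ 8.07

Step 2: From HG = 10, GK = 8, and ∠HGK = 120°, by the law of cosines:
  HK² = HG² + GK² - 2·HG·GK·cos(120°) = 100 + 64 + 80 = 244
  HK = 2·√61

Step 3: From GM = 7, MC = 14, and ∠GMC = 135°, by the law of cosines:
  GC² = GM² + MC² - 2·GM·MC·cos(135°) = 49 + 196 + 138.6 = 383.6
  GC ≈ 19.59

Step 4: From IA = 14, IG = 8.07, AG = 15, by the inverse law of cosines:
  cos(∠AIG) = (IA² + IG² - AG²) / (2·IA·IG)
  ∠AIG = 80.79°

Step 5: From IG = 8.07, IH = 15, GH = 10, by the inverse law of cosines:
  cos(∠GIH) = (IG² + IH² - GH²) / (2·IG·IH)
  ∠GIH = 38.26°

Step 6: From IG = 8.07, IM = 4, GM = 7, by the inverse law of cosines:
  cos(∠GIM) = (IG² + IM² - GM²) / (2·IG·IM)
  ∠GIM = 60.11°

Step 7: From HG = 10, HK = 2·√61, GK = 8, by the inverse law of cosines:
  cos(∠GHK) = (HG² + HK² - GK²) / (2·HG·HK)
  ∠GHK = 26.33°

Step 8: From GA = 15, GI = 8.07, AI = 14, by the inverse law of cosines:
  cos(∠AGI) = (GA² + GI² - AI²) / (2·GA·GI)
  ∠AGI = 67.12°

Step 9: From GC = 19.59, GM = 7, CM = 14, by the inverse law of cosines:
  cos(∠CGM) = (GC² + GM² - CM²) / (2·GC·GM)
  ∠CGM = 30.36°

Step 10: From GH = 10, GI = 8.07, HI = 15, by the inverse law of cosines:
  cos(∠HGI) = (GH² + GI² - HI²) / (2·GH·GI)
  ∠HGI = 111.74°

Step 11: From GI = 8.07, GM = 7, IM = 4, by the inverse law of cosines:
  cos(∠IGM) = (GI² + GM² - IM²) / (2·GI·GM)
  ∠IGM = 29.7°

Step 12: From MG = 7, MI = 4, GI = 8.07, by the inverse law of cosines:
  cos(∠GMI) = (MG² + MI² - GI²) / (2·MG·MI)
  ∠GMI = 90.2°

Step 13: From AG = 15, AI = 14, GI = 8.07, by the inverse law of cosines:
  cos(∠GAI) = (AG² + AI² - GI²) / (2·AG·AI)
  ∠GAI = 32.1°

Step 14: From CG = 19.59, CM = 14, GM = 7, by the inverse law of cosines:
  cos(∠GCM) = (CG² + CM² - GM²) / (2·CG·CM)
  ∠GCM = 14.64°

Step 15: From KG = 8, KH = 2·√61, GH = 10, by the inverse law of cosines:
  cos(∠GKH) = (KG² + KH² - GH²) / (2·KG·KH)
  ∠GKH = 33.67°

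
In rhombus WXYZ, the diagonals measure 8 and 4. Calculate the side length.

Half-diagonals are 4 and 2. side = sqrt(4^2 + 2^2) = sqrt(20) = 2*sqrt(5)

2*sqrt(5)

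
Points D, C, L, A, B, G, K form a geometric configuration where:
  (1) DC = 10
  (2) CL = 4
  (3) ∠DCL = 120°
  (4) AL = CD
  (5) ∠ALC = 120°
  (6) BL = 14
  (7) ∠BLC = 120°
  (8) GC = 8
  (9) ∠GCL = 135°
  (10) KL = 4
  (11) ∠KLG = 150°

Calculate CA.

From the given relations: AL = CD = 10.
Step 1: By the law of cosines on triangle CLA: CA² = 4² + 10² − 2·4·10·cos(120°) = 156, so CA = 2·√39.

Therefore, the length of CA = 2·√39.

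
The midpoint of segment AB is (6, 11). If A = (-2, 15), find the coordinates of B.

Using the midpoint formula: M = ((x1 + x2)/2, (y1 + y2)/2)
We know M = (6, 11) and A = (-2, 15)
For x: 6 = (-2 + x2)/2, so x2 = 2*6 - -2 = 14
For y: 11 = (15 + y2)/2, so y2 = 2*11 - 15 = 7
B = (14, 7)

(14, 7)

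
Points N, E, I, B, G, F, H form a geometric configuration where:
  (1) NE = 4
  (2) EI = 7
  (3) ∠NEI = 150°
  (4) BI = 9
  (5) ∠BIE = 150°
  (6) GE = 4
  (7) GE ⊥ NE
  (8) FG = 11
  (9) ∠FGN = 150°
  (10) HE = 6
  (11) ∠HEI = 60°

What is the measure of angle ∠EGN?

Step 1: By the law of cosines on triangle GEN: GN² = 4² + 4² − 2·4·4·cos(90°) = 32, so GN = 4·√2.
Step 2: By the inverse law of cosines on triangle EGN: cos(∠EGN) = (4² + (4·√2)² − 4²) / (2·4·4·√2) = 32/45.25 = 0.7071, so ∠EGN = 45°.

Therefore, the measure of angle ∠EGN = 45°.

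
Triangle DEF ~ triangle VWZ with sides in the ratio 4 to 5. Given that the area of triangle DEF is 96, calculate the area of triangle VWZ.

For similar figures, the area ratio equals the square of the side ratio.
Side ratio (DEF to VWZ) = 4:5, so area ratio = 4^2:5^2 = 16:25.
If the area of DEF is 96, then the area of VWZ = 96 * (25/16) = 150.

150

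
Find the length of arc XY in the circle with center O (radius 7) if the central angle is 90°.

Arc length = 2πr × θ/360
= 2π × 7 × 1/4
= 7*pi/2

7*pi/2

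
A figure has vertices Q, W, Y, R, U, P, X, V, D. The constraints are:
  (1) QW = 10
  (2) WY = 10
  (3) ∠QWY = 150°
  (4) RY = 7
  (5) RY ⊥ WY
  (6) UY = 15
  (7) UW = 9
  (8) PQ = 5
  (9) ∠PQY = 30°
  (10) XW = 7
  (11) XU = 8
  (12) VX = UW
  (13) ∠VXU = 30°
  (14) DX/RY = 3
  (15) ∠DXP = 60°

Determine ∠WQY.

Step 1: By the law of cosines on triangle QWY: QY² = 10² + 10² − 2·10·10·cos(150°) = 373.21, so QY ≈ 19.32.
Step 2: By the inverse law of cosines on triangle WQY: cos(∠WQY) = (10² + 19.32² − 10²) / (2·10·19.32) = 373.21/386.37 = 0.9659, so ∠WQY = 15°.

Therefore, the measure of angle ∠WQY = 15°.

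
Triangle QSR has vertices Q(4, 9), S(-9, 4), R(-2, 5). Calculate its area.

The Shoelace formula computes the area from vertex coordinates by summing cross products.
For vertices (4,9), (-9,4), (-2,5):
Signed sum = 4*4 - -9*9 + -9*5 - -2*4 + -2*9 - 4*5
= 97 + -37 + -38 = 22
Area = (1/2)|22| = 11.

11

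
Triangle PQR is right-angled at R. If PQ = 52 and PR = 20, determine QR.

QR = sqrt(52^2 - 20^2) = sqrt(2304) = 48

48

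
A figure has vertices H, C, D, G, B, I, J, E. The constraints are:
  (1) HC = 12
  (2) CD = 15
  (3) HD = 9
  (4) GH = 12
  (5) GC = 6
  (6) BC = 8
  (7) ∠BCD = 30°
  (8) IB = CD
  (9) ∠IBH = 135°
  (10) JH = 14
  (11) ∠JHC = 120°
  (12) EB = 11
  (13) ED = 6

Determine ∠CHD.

Step 1: By the inverse law of cosines on triangle CHD: cos(∠CHD) = (12² + 9² − 15²) / (2·12·9) = 0/216 = 0, so ∠CHD = 90°.

Therefore, the measure of angle ∠CHD = 90°.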